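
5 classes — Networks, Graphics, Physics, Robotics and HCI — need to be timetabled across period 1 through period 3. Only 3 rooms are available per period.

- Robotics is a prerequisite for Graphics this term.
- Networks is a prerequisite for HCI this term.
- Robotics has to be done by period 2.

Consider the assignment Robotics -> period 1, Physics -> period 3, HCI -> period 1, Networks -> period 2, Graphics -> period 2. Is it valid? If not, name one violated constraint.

Networks is a prerequisite for HCI this term — violated.
Robotics is a prerequisite for Graphics this term — holds.
Robotics has to be done by period 2 — holds.
Only 3 rooms are available per period — holds.

No. Networks is a prerequisite for HCI this term is not satisfied.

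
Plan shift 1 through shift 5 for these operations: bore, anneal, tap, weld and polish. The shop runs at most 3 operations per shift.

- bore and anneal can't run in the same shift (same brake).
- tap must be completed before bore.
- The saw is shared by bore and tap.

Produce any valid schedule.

bore in shift 2, polish in shift 2, tap in shift 1, anneal in shift 1, weld in shift 1

Checking: tap(shift 1) before bore(shift 2); bore(shift 2) != anneal(shift 1); bore(shift 2) != tap(shift 1); max 3 per shift (cap 3).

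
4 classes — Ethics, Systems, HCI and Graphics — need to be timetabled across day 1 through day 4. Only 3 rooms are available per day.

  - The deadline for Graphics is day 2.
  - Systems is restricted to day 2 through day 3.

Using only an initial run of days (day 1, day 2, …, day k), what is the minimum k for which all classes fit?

2

With at most 3 per day and 4 classes, at least 2 days are needed.
Systems can't be placed before day 2, so the schedule must run through at least day 2.
2 works (last occupied day: day 2): for example Graphics=day 1; Systems=day 2; HCI=day 1; Ethics=day 1.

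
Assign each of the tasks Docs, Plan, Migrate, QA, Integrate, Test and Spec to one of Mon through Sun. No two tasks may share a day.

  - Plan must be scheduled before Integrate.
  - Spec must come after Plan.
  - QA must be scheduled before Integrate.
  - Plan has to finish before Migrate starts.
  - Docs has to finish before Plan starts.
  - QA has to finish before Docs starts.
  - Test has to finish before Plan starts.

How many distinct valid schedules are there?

Splitting on Docs: it can be Tue (6), Wed (12). Listing each branch's schedules as (Plan, Migrate, QA, Integrate, Test, Spec):
Docs=Tue: (Thu,Fri,Mon,Sat,Wed,Sun) (Thu,Fri,Mon,Sun,Wed,Sat) (Thu,Sat,Mon,Fri,Wed,Sun) (Thu,Sat,Mon,Sun,Wed,Fri) (Thu,Sun,Mon,Fri,Wed,Sat) (Thu,Sun,Mon,Sat,Wed,Fri) — 6.
Docs=Wed: (Thu,Fri,Mon,Sat,Tue,Sun) (Thu,Fri,Mon,Sun,Tue,Sat) (Thu,Fri,Tue,Sat,Mon,Sun) (Thu,Fri,Tue,Sun,Mon,Sat) (Thu,Sat,Mon,Fri,Tue,Sun) (Thu,Sat,Mon,Sun,Tue,Fri) (Thu,Sat,Tue,Fri,Mon,Sun) (Thu,Sat,Tue,Sun,Mon,Fri) (Thu,Sun,Mon,Fri,Tue,Sat) (Thu,Sun,Mon,Sat,Tue,Fri) (Thu,Sun,Tue,Fri,Mon,Sat) (Thu,Sun,Tue,Sat,Mon,Fri) — 12.
Summing: 6 + 12 = 18.

18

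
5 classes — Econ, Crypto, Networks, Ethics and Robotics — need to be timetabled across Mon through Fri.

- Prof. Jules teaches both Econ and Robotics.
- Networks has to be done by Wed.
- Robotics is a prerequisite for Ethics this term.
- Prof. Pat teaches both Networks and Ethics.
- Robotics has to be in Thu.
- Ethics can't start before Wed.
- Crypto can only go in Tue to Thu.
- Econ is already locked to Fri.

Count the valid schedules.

9

Splitting on Crypto: it can be Tue (3), Wed (3), Thu (3). Listing each branch's schedules as (Econ, Networks, Ethics, Robotics):
Crypto=Tue: (Fri,Mon,Fri,Thu) (Fri,Tue,Fri,Thu) (Fri,Wed,Fri,Thu) — 3.
Crypto=Wed: (Fri,Mon,Fri,Thu) (Fri,Tue,Fri,Thu) (Fri,Wed,Fri,Thu) — 3.
Crypto=Thu: (Fri,Mon,Fri,Thu) (Fri,Tue,Fri,Thu) (Fri,Wed,Fri,Thu) — 3.
Summing: 3 + 3 + 3 = 9.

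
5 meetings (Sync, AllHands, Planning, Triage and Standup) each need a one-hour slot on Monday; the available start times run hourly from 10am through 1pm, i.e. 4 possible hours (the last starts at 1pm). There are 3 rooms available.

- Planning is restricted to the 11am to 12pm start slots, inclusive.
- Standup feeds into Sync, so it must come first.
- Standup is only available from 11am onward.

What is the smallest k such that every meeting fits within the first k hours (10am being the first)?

The precedence chain requires at least 2 distinct hours.
With at most 3 per hour and 5 meetings, at least 2 hours are needed.
Propagating the time windows through the other constraints, Sync can't land before 12pm — that is hour 3 counting from 10am — so the schedule must run through at least 3 hours.
3 works (last occupied hour: 12pm): for example Sync -> 12pm, Planning -> 11am, Standup -> 11am, AllHands -> 10am, Triage -> 10am.

3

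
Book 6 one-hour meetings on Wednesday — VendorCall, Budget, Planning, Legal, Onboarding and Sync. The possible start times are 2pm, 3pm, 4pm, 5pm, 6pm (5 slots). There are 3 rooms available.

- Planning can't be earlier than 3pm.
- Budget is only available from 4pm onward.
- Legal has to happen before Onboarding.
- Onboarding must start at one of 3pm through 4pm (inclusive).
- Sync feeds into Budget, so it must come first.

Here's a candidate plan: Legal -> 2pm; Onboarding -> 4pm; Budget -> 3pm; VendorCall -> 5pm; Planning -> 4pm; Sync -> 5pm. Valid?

No. Sync feeds into Budget, so it must come first is not satisfied.

Planning can't be earlier than 3pm — holds.
Onboarding must start at one of 3pm through 4pm (inclusive) — holds.
Budget is only available from 4pm onward — violated.
Legal has to happen before Onboarding — holds.
Sync feeds into Budget, so it must come first — violated.
There are 3 rooms available — holds.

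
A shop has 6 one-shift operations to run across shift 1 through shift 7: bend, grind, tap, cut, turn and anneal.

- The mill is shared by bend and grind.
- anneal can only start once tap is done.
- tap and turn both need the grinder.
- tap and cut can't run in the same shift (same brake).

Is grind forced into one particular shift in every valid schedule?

No

grind can be shift 1 (e.g. anneal=shift 2, tap=shift 1, bend=shift 2, grind=shift 1, cut=shift 2, turn=shift 2) or shift 2 (e.g. cut -> shift 2, tap -> shift 1, bend -> shift 1, turn -> shift 2, anneal -> shift 2, grind -> shift 2).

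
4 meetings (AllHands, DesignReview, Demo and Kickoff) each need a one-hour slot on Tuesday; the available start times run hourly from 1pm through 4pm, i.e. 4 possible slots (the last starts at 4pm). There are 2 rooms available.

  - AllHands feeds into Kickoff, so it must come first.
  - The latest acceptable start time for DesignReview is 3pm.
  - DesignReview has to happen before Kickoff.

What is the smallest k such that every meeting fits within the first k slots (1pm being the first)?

2

The precedence chain requires at least 2 distinct slots.
With at most 2 per slot and 4 meetings, at least 2 slots are needed.
2 works (last occupied slot: 2pm): for example Demo -> 2pm; AllHands -> 1pm; Kickoff -> 2pm; DesignReview -> 1pm.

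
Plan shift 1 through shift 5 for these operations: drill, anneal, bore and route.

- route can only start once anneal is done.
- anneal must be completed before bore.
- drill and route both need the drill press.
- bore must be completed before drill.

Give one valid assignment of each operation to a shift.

anneal -> shift 1; bore -> shift 2; drill -> shift 3; route -> shift 2

Checking: anneal(shift 1) before route(shift 2); anneal(shift 1) before bore(shift 2); bore(shift 2) before drill(shift 3); drill(shift 3) != route(shift 2).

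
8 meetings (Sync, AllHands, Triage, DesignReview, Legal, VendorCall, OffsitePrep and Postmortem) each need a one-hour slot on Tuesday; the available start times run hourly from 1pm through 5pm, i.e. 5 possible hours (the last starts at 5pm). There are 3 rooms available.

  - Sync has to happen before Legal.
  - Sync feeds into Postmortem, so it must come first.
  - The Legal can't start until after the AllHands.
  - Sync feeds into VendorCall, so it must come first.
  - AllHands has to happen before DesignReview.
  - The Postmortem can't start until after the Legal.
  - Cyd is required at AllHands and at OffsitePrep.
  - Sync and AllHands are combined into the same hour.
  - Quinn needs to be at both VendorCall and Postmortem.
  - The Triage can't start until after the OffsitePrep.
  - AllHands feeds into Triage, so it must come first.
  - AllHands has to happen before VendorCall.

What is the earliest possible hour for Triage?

Precedence pushes Triage to at least 2pm.
Triage at 3pm is achievable: DesignReview=3pm; Triage=3pm; Sync=1pm; OffsitePrep=2pm; Legal=2pm; VendorCall=2pm; AllHands=1pm; Postmortem=3pm.
Nothing earlier works — the conflict and capacity constraints rule out every hour before 3pm.

3pm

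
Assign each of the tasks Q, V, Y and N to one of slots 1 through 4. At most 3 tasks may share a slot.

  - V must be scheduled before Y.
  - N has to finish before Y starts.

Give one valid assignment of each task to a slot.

V -> 1, Q -> 1, N -> 1, Y -> 2

Checking: N(1) before Y(2); V(1) before Y(2); max 3 per slot (cap 3).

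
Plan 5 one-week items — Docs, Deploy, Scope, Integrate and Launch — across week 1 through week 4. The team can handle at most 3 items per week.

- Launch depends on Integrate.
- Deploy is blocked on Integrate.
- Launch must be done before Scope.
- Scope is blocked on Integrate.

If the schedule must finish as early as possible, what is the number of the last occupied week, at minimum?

The precedence chain requires at least 3 distinct weeks.
With at most 3 per week and 5 work items, at least 2 weeks are needed.
3 works (last occupied week: week 3): for example Deploy -> week 2; Docs -> week 1; Launch -> week 2; Scope -> week 3; Integrate -> week 1.

3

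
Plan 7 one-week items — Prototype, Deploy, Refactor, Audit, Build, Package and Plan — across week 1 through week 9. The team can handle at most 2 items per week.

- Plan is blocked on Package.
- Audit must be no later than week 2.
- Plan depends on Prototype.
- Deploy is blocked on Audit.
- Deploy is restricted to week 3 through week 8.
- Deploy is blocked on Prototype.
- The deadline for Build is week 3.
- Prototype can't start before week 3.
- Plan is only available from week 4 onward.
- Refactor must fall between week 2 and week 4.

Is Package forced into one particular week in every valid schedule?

No

Package can be week 1 (e.g. Build=week 2; Plan=week 4; Audit=week 1; Prototype=week 3; Deploy=week 4; Refactor=week 2; Package=week 1) or week 2 (e.g. Prototype in week 3, Build in week 1, Audit in week 1, Package in week 2, Plan in week 4, Refactor in week 2, Deploy in week 4).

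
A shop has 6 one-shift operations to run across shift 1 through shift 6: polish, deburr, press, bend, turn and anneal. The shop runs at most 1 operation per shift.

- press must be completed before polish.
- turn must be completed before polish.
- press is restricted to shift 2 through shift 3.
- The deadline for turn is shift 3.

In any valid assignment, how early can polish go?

shift 3

Precedence pushes polish to at least shift 3.
polish at shift 3 is achievable: anneal -> shift 6; press -> shift 2; bend -> shift 5; polish -> shift 3; turn -> shift 1; deburr -> shift 4.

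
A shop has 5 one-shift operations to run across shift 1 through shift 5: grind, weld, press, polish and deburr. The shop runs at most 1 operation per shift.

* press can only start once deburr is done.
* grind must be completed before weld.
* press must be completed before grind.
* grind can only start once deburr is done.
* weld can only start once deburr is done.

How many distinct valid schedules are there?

5

Splitting on grind: it can be shift 3 (2), shift 4 (3). Listing each branch's schedules as (weld, press, polish, deburr) by shift number:
grind=shift 3: (4,2,5,1) (5,2,4,1) — 2.
grind=shift 4: (5,2,3,1) (5,3,1,2) (5,3,2,1) — 3.
Summing: 2 + 3 = 5.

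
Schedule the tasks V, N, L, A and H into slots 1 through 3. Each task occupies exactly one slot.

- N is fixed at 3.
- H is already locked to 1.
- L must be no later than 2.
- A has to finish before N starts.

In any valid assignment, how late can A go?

Downstream work caps A at 2.
A at 2 is achievable: V=1; N=3; A=2; L=1; H=1.

2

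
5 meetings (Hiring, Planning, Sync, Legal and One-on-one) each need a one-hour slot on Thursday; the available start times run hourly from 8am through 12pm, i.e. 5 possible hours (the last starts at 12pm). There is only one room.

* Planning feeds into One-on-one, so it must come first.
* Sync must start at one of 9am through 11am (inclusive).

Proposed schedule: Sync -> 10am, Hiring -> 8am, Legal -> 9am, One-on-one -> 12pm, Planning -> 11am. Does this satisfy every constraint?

Sync must start at one of 9am through 11am (inclusive) — holds.
There is only one room — holds.
Planning feeds into One-on-one, so it must come first — holds.

Yes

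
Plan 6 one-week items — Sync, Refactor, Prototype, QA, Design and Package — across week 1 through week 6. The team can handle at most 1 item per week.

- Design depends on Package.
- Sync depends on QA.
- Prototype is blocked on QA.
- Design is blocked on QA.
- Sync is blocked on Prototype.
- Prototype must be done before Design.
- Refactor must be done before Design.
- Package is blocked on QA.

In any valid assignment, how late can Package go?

week 5

Precedence pushes Package to at least week 2; downstream work caps Package at week 5.
Package at week 5 is achievable: Refactor -> week 4, QA -> week 1, Prototype -> week 2, Package -> week 5, Sync -> week 3, Design -> week 6.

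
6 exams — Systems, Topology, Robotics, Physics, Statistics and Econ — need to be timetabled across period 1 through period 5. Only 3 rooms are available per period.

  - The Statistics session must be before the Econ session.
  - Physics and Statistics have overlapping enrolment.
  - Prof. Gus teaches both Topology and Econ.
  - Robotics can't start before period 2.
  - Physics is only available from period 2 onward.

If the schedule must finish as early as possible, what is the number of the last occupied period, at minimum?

2

The precedence chain requires at least 2 distinct periods.
With at most 3 per period and 6 exams, at least 2 periods are needed.
2 works (last occupied period: period 2): for example Robotics -> period 2, Topology -> period 1, Statistics -> period 1, Physics -> period 2, Econ -> period 2, Systems -> period 1.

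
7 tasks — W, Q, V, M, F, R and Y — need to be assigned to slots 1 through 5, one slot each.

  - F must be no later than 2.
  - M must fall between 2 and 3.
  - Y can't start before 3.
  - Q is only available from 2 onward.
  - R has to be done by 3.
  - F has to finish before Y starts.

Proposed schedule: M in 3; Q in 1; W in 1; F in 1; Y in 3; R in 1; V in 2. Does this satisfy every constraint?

Invalid. Q is only available from 2 onward.

Y can't start before 3 — holds.
R has to be done by 3 — holds.
F must be no later than 2 — holds.
M must fall between 2 and 3 — holds.
Q is only available from 2 onward — violated.
F has to finish before Y starts — holds.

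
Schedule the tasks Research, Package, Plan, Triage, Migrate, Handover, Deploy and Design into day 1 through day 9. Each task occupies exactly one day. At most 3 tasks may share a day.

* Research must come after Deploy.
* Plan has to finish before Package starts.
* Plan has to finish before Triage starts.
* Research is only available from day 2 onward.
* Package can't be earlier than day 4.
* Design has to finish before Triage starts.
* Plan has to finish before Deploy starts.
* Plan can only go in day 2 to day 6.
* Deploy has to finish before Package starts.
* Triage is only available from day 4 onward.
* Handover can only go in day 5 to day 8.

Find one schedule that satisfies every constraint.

Package=day 4; Triage=day 4; Research=day 4; Deploy=day 3; Design=day 1; Plan=day 2; Handover=day 5; Migrate=day 1

Checking: Design(day 1) before Triage(day 4); Deploy(day 3) before Research(day 4); Plan(day 2) before Deploy(day 3); Plan(day 2) before Package(day 4); Deploy(day 3) before Package(day 4); Plan(day 2) before Triage(day 4); Plan=day 2 in [day 2,day 6]; Handover=day 5 in [day 5,day 8]; Research=day 4 in [day 2,day 9]; Triage=day 4 in [day 4,day 9]; Package=day 4 in [day 4,day 9]; max 3 per day (cap 3).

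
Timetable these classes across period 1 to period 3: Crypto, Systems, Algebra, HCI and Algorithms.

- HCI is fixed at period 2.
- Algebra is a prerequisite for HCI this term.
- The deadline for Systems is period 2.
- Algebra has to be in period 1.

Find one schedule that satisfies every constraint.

Systems in period 1; Algebra in period 1; Crypto in period 1; HCI in period 2; Algorithms in period 1

Checking: Algebra(period 1) before HCI(period 2); Systems=period 1 in [period 1,period 2]; Algebra=period 1 in [period 1,period 1]; HCI=period 2 in [period 2,period 2].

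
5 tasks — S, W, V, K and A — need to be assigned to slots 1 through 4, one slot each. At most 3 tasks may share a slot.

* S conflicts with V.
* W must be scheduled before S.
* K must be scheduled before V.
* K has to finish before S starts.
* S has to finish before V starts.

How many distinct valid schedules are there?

Splitting on S: it can be 2 (8), 3 (16). Listing each branch's schedules as (W, V, K, A):
S=2: (1,3,1,1) (1,3,1,2) (1,3,1,3) (1,3,1,4) (1,4,1,1) (1,4,1,2) (1,4,1,3) (1,4,1,4) — 8.
S=3: (1,4,1,1) (1,4,1,2) (1,4,1,3) (1,4,1,4) (1,4,2,1) (1,4,2,2) (1,4,2,3) (1,4,2,4) (2,4,1,1) (2,4,1,2) (2,4,1,3) (2,4,1,4) (2,4,2,1) (2,4,2,2) (2,4,2,3) (2,4,2,4) — 16.
Summing: 8 + 16 = 24.

24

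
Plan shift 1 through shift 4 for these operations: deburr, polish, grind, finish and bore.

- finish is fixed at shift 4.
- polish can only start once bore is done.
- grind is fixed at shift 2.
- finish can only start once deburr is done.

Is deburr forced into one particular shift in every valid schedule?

deburr can be shift 1 (e.g. finish in shift 4; polish in shift 2; grind in shift 2; deburr in shift 1; bore in shift 1) or shift 2 (e.g. polish=shift 2; deburr=shift 2; grind=shift 2; bore=shift 1; finish=shift 4).

No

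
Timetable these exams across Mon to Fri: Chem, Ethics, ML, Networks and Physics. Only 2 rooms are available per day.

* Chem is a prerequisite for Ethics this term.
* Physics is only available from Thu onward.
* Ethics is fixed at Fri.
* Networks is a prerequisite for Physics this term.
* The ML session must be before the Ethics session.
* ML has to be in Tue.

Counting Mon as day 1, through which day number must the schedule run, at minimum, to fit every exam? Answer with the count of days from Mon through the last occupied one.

5

The precedence chain requires at least 2 distinct days.
With at most 2 per day and 5 exams, at least 3 days are needed.
Ethics can't be placed before Fri — that is day 5 counting from Mon — so the schedule must run through at least 5 days.
5 works (last occupied day: Fri): for example Networks -> Mon; Physics -> Thu; Chem -> Mon; Ethics -> Fri; ML -> Tue.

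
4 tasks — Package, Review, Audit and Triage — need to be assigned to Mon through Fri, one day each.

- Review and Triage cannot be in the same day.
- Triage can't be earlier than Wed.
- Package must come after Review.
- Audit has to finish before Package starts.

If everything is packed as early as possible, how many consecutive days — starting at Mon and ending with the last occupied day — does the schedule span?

The precedence chain requires at least 2 distinct days.
Triage can't be placed before Wed — that is day 3 counting from Mon — so the schedule must run through at least 3 days.
3 works (last occupied day: Wed): for example Triage -> Wed, Package -> Tue, Audit -> Mon, Review -> Mon.

3 days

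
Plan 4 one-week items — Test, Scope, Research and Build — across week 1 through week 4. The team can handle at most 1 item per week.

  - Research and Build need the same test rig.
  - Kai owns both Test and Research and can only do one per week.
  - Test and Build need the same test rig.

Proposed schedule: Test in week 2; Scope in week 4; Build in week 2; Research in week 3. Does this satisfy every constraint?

No. Test and Build need the same test rig is not satisfied.

Research and Build need the same test rig — holds.
The team can handle at most 1 item per week — violated.
Kai owns both Test and Research and can only do one per week — holds.
Test and Build need the same test rig — violated.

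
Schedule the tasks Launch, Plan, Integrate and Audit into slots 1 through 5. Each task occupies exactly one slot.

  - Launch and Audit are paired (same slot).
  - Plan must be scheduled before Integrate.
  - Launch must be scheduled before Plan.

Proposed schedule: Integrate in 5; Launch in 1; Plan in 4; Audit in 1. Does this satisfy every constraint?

Yes, all constraints hold

Plan must be scheduled before Integrate — holds.
Launch and Audit are paired (same slot) — holds.
Launch must be scheduled before Plan — holds.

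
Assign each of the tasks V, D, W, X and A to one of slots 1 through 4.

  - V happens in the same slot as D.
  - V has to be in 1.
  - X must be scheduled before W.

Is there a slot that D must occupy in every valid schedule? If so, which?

D must be in the same slot as V, which can't be after 1, so D is at most 1.
So D is pinned to 1.

1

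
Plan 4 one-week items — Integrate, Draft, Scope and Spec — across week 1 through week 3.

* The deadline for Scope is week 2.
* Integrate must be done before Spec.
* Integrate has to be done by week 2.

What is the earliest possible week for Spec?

week 2

Precedence pushes Spec to at least week 2.
Spec at week 2 is achievable: Spec -> week 2; Scope -> week 1; Integrate -> week 1; Draft -> week 1.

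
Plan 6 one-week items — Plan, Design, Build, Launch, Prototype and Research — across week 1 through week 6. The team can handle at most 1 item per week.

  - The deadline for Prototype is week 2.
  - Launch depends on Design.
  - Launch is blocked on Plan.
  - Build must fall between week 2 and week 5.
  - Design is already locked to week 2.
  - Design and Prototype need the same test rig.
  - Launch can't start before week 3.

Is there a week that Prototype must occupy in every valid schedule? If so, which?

Prototype's window is week 1–week 2.
Design is fixed at week 2, and Prototype can't share a week with Design.
So Prototype must be week 1.

week 1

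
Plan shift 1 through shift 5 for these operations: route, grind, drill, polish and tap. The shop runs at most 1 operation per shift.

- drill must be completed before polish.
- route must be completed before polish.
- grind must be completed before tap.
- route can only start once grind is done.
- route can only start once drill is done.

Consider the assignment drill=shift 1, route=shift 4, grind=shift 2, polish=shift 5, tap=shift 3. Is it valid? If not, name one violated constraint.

Valid

The shop runs at most 1 operation per shift — holds.
route can only start once drill is done — holds.
route can only start once grind is done — holds.
route must be completed before polish — holds.
drill must be completed before polish — holds.
grind must be completed before tap — holds.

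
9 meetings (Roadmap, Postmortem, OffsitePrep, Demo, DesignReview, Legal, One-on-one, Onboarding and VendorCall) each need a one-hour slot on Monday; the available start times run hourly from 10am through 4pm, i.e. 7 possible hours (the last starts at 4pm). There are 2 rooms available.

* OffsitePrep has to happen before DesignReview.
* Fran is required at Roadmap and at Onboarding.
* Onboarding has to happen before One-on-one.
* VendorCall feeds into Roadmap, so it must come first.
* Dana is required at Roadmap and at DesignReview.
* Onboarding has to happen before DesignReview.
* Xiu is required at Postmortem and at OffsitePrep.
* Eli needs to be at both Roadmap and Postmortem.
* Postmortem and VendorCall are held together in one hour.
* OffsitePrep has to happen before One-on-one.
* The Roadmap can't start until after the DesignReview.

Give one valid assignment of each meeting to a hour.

Legal -> 2pm, Demo -> 1pm, One-on-one -> 11am, OffsitePrep -> 10am, VendorCall -> 12pm, Onboarding -> 10am, Roadmap -> 1pm, Postmortem -> 12pm, DesignReview -> 11am

Checking: VendorCall(12pm) before Roadmap(1pm); Onboarding(10am) before One-on-one(11am); OffsitePrep(10am) before One-on-one(11am); OffsitePrep(10am) before DesignReview(11am); DesignReview(11am) before Roadmap(1pm); Onboarding(10am) before DesignReview(11am); Postmortem(12pm) != OffsitePrep(10am); Roadmap(1pm) != Onboarding(10am); Roadmap(1pm) != Postmortem(12pm); Roadmap(1pm) != DesignReview(11am); Postmortem = VendorCall = 12pm; max 2 per hour (cap 2).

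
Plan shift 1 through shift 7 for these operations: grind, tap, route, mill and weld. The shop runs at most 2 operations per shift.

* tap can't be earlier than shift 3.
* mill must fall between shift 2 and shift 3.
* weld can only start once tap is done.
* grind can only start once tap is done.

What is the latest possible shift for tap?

Tap is available from shift 3; downstream work caps tap at shift 6.
tap at shift 6 is achievable: weld -> shift 7; mill -> shift 2; route -> shift 1; tap -> shift 6; grind -> shift 7.

shift 6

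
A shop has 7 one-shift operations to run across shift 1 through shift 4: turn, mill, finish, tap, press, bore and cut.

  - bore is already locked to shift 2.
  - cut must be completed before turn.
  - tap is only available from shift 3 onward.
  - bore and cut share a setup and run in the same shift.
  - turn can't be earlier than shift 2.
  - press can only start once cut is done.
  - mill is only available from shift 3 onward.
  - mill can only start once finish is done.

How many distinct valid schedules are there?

Splitting on turn: it can be shift 3 (20), shift 4 (20). Listing each branch's schedules as (mill, finish, tap, press, bore, cut) by shift number:
turn=shift 3: (3,1,3,3,2,2) (3,1,3,4,2,2) (3,1,4,3,2,2) (3,1,4,4,2,2) (3,2,3,3,2,2) (3,2,3,4,2,2) (3,2,4,3,2,2) (3,2,4,4,2,2) (4,1,3,3,2,2) (4,1,3,4,2,2) (4,1,4,3,2,2) (4,1,4,4,2,2) (4,2,3,3,2,2) (4,2,3,4,2,2) (4,2,4,3,2,2) (4,2,4,4,2,2) (4,3,3,3,2,2) (4,3,3,4,2,2) (4,3,4,3,2,2) (4,3,4,4,2,2) — 20.
turn=shift 4: (3,1,3,3,2,2) (3,1,3,4,2,2) (3,1,4,3,2,2) (3,1,4,4,2,2) (3,2,3,3,2,2) (3,2,3,4,2,2) (3,2,4,3,2,2) (3,2,4,4,2,2) (4,1,3,3,2,2) (4,1,3,4,2,2) (4,1,4,3,2,2) (4,1,4,4,2,2) (4,2,3,3,2,2) (4,2,3,4,2,2) (4,2,4,3,2,2) (4,2,4,4,2,2) (4,3,3,3,2,2) (4,3,3,4,2,2) (4,3,4,3,2,2) (4,3,4,4,2,2) — 20.
Summing: 20 + 20 = 40.

40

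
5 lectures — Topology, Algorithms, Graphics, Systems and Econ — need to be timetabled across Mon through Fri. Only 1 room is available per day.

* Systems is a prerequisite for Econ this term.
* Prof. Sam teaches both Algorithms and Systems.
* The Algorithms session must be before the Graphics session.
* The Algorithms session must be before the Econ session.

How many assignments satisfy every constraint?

25

Splitting on Topology: it can be Mon (5), Tue (5), Wed (5), Thu (5), Fri (5). Listing each branch's schedules as (Algorithms, Graphics, Systems, Econ):
Topology=Mon: (Tue,Wed,Thu,Fri) (Tue,Thu,Wed,Fri) (Tue,Fri,Wed,Thu) (Wed,Thu,Tue,Fri) (Wed,Fri,Tue,Thu) — 5.
Topology=Tue: (Mon,Wed,Thu,Fri) (Mon,Thu,Wed,Fri) (Mon,Fri,Wed,Thu) (Wed,Thu,Mon,Fri) (Wed,Fri,Mon,Thu) — 5.
Topology=Wed: (Mon,Tue,Thu,Fri) (Mon,Thu,Tue,Fri) (Mon,Fri,Tue,Thu) (Tue,Thu,Mon,Fri) (Tue,Fri,Mon,Thu) — 5.
Topology=Thu: (Mon,Tue,Wed,Fri) (Mon,Wed,Tue,Fri) (Mon,Fri,Tue,Wed) (Tue,Wed,Mon,Fri) (Tue,Fri,Mon,Wed) — 5.
Topology=Fri: (Mon,Tue,Wed,Thu) (Mon,Wed,Tue,Thu) (Mon,Thu,Tue,Wed) (Tue,Wed,Mon,Thu) (Tue,Thu,Mon,Wed) — 5.
Summing: 5 + 5 + 5 + 5 + 5 = 25.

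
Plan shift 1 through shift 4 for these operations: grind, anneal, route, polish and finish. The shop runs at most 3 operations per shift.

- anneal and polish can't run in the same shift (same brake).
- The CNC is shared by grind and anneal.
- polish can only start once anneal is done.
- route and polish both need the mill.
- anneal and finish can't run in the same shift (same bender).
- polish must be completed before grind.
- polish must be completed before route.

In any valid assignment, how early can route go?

shift 3

Precedence pushes route to at least shift 3.
route at shift 3 is achievable: grind in shift 3, anneal in shift 1, finish in shift 2, polish in shift 2, route in shift 3.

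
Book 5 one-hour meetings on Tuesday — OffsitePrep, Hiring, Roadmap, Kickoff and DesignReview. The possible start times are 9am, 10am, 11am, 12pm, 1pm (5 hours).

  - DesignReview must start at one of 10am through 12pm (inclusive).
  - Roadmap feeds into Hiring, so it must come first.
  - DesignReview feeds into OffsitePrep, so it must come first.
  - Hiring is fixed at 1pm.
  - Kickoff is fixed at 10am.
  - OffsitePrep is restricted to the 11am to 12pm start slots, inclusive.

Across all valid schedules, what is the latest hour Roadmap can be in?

12pm

Downstream work caps Roadmap at 12pm.
Roadmap at 12pm is achievable: Hiring=1pm; Kickoff=10am; OffsitePrep=11am; Roadmap=12pm; DesignReview=10am.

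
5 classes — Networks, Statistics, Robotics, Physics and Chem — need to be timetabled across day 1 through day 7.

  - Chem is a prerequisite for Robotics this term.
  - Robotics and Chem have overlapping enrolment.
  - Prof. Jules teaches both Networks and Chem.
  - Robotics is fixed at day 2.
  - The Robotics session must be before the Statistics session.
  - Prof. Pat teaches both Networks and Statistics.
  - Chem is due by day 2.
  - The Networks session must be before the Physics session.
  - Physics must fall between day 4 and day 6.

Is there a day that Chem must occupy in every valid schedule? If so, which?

day 1

Chem's window is day 1–day 2.
Robotics is fixed at day 2, and Chem can't share a day with Robotics.
So Chem must be day 1.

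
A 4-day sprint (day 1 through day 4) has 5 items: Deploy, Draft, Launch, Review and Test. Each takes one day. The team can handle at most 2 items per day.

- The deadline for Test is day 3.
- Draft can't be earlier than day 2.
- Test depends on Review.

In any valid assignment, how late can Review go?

Downstream work caps Review at day 2.
Review at day 2 is achievable: Review -> day 2; Deploy -> day 1; Launch -> day 1; Draft -> day 2; Test -> day 3.

day 2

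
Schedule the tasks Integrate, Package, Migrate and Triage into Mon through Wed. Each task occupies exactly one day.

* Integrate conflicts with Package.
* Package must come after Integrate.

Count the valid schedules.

Splitting on Integrate: it can be Mon (18), Tue (9). Listing each branch's schedules as (Package, Migrate, Triage):
Integrate=Mon: (Tue,Mon,Mon) (Tue,Mon,Tue) (Tue,Mon,Wed) (Tue,Tue,Mon) (Tue,Tue,Tue) (Tue,Tue,Wed) (Tue,Wed,Mon) (Tue,Wed,Tue) (Tue,Wed,Wed) (Wed,Mon,Mon) (Wed,Mon,Tue) (Wed,Mon,Wed) (Wed,Tue,Mon) (Wed,Tue,Tue) (Wed,Tue,Wed) (Wed,Wed,Mon) (Wed,Wed,Tue) (Wed,Wed,Wed) — 18.
Integrate=Tue: (Wed,Mon,Mon) (Wed,Mon,Tue) (Wed,Mon,Wed) (Wed,Tue,Mon) (Wed,Tue,Tue) (Wed,Tue,Wed) (Wed,Wed,Mon) (Wed,Wed,Tue) (Wed,Wed,Wed) — 9.
Summing: 18 + 9 = 27.

27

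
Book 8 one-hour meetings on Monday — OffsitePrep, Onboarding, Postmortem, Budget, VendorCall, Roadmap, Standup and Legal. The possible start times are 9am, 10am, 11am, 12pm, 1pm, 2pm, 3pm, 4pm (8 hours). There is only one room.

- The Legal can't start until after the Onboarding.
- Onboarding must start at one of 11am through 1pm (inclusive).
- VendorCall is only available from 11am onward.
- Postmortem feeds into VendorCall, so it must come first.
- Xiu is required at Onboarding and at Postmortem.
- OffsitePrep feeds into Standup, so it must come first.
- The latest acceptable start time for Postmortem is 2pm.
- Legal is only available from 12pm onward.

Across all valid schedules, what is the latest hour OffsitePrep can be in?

3pm

Downstream work caps OffsitePrep at 3pm.
OffsitePrep at 3pm is achievable: Roadmap in 2pm; OffsitePrep in 3pm; VendorCall in 1pm; Legal in 12pm; Onboarding in 11am; Budget in 10am; Postmortem in 9am; Standup in 4pm.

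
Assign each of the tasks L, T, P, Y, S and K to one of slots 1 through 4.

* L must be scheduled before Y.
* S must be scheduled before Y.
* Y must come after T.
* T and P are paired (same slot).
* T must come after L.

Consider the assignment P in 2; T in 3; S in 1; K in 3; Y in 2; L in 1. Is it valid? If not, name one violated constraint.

Invalid. Y must come after T.

L must be scheduled before Y — holds.
S must be scheduled before Y — holds.
Y must come after T — violated.
T and P are paired (same slot) — violated.
T must come after L — holds.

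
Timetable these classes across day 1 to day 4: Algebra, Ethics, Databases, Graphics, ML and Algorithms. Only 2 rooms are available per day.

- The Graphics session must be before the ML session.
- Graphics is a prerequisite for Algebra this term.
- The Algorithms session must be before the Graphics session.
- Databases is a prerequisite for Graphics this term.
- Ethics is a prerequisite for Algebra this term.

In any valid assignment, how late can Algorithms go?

day 2

Downstream work caps Algorithms at day 2.
Algorithms at day 2 is achievable: Graphics -> day 3, Algebra -> day 4, ML -> day 4, Databases -> day 1, Algorithms -> day 2, Ethics -> day 1.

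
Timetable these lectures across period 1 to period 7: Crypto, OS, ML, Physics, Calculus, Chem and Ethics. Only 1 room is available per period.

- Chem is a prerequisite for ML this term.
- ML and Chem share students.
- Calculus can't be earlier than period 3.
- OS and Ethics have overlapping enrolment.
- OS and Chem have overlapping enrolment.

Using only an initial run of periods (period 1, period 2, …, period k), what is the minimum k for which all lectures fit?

The precedence chain requires at least 2 distinct periods.
With at most 1 per period and 7 lectures, at least 7 periods are needed.
Calculus can't be placed before period 3, so the schedule must run through at least period 3.
7 works (last occupied period: period 7): for example Physics in period 6, Calculus in period 3, Crypto in period 4, OS in period 5, Ethics in period 7, Chem in period 1, ML in period 2.

7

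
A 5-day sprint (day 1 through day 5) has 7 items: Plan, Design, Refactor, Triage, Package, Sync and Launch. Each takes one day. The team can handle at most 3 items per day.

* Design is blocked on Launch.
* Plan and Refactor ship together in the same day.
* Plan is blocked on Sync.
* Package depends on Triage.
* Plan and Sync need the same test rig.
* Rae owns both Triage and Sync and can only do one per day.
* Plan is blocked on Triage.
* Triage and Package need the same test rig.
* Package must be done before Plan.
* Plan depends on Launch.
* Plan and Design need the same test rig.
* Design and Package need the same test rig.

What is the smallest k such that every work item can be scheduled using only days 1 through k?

4

The precedence chain requires at least 3 distinct days.
With at most 3 per day and 7 work items, at least 3 days are needed.
Could 3 days be enough, i.e. nothing placed later than day 3? No: Plan must come after Launch (at day 1 or later) → {day 2, day 3}; Launch must come before Plan (at day 3 or earlier) → {day 1, day 2}; Package must come before Plan (at day 3 or earlier) → {day 1, day 2}; Triage must come before Plan (at day 3 or earlier) → {day 1, day 2}; Design must come after Launch (at day 1 or later) → {day 2, day 3}; Package must come after Triage (at day 1 or later) → {day 2}; Triage must come before Package (at day 2 or earlier) → {day 1}; Sync must come before Plan (at day 3 or earlier) → {day 1, day 2}; Sync can't share with Triage (day 1) → {day 2}; Plan can't share with Sync (day 2) → {day 3}; Design can't share with Package (day 2) → {day 3}; Design can't share with Plan (day 3) → nothing is left.
So 3 days is not enough.
4 works (last occupied day: day 4): for example Package in day 2; Refactor in day 3; Sync in day 2; Launch in day 1; Triage in day 1; Design in day 4; Plan in day 3.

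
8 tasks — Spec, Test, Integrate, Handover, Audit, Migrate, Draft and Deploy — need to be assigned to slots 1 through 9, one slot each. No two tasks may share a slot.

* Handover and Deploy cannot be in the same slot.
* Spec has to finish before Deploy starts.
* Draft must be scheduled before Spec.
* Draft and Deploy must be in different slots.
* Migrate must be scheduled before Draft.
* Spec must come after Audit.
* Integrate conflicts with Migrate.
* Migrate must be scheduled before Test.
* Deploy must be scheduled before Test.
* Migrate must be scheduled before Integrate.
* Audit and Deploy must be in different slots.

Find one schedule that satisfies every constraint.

Integrate=7; Test=6; Spec=4; Audit=3; Handover=8; Deploy=5; Draft=2; Migrate=1

Checking: Draft(2) before Spec(4); Audit(3) before Spec(4); Migrate(1) before Draft(2); Migrate(1) before Test(6); Spec(4) before Deploy(5); Deploy(5) before Test(6); Migrate(1) before Integrate(7); Audit(3) != Deploy(5); Draft(2) != Deploy(5); Integrate(7) != Migrate(1); Handover(8) != Deploy(5); max 1 per slot (cap 1).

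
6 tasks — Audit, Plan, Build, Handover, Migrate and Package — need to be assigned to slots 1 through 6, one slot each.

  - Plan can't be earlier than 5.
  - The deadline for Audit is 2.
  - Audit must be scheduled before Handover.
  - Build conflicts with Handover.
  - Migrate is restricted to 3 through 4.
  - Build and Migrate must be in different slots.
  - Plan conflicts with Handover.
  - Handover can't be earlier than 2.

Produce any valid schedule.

Migrate=3; Package=1; Plan=5; Build=1; Handover=2; Audit=1

Checking: Audit(1) before Handover(2); Build(1) != Migrate(3); Plan(5) != Handover(2); Build(1) != Handover(2); Migrate=3 in [3,4]; Handover=2 in [2,6]; Plan=5 in [5,6]; Audit=1 in [1,2].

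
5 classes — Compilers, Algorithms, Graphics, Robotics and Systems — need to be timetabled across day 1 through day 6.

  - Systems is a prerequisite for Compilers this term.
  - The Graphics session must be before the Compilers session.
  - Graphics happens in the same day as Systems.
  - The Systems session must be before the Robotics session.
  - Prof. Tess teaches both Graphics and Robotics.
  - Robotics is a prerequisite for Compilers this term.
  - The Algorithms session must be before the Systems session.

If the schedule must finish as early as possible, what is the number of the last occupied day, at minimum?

The precedence chain requires at least 4 distinct days.
4 works (last occupied day: day 4): for example Systems=day 2; Algorithms=day 1; Compilers=day 4; Graphics=day 2; Robotics=day 3.

day 4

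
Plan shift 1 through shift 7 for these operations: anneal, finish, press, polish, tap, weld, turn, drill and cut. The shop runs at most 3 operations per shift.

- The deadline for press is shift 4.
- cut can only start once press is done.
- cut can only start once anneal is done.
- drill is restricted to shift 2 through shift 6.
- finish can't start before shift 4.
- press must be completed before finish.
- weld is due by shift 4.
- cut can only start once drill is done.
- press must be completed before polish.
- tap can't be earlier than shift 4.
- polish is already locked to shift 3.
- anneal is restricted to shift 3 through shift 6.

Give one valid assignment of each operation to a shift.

finish in shift 4, turn in shift 1, polish in shift 3, anneal in shift 3, press in shift 1, weld in shift 1, tap in shift 4, drill in shift 2, cut in shift 4

Checking: press(shift 1) before cut(shift 4); press(shift 1) before finish(shift 4); press(shift 1) before polish(shift 3); anneal(shift 3) before cut(shift 4); drill(shift 2) before cut(shift 4); tap=shift 4 in [shift 4,shift 7]; finish=shift 4 in [shift 4,shift 7]; drill=shift 2 in [shift 2,shift 6]; polish=shift 3 in [shift 3,shift 3]; anneal=shift 3 in [shift 3,shift 6]; press=shift 1 in [shift 1,shift 4]; weld=shift 1 in [shift 1,shift 4]; max 3 per shift (cap 3).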